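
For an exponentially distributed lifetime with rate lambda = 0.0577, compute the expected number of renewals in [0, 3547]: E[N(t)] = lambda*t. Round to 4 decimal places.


lambda = 0.0577
t = 3547
E[N(t)] = lambda * t
E[N(t)] = 0.0577 * 3547
E[N(t)] = 204.6619

204.6619


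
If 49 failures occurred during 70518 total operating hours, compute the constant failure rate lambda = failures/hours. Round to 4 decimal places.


failures = 49
total_hours = 70518
lambda = 49 / 70518
lambda = 0.0007

0.0007


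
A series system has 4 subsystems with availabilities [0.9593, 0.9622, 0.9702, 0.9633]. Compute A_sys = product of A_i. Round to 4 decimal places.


Subsystems: [0.9593, 0.9622, 0.9702, 0.9633]
After subsystem 1 (A=0.9593): product = 0.9593
After subsystem 2 (A=0.9622): product = 0.923
After subsystem 3 (A=0.9702): product = 0.8955
After subsystem 4 (A=0.9633): product = 0.8627
A_sys = 0.8627

0.8627


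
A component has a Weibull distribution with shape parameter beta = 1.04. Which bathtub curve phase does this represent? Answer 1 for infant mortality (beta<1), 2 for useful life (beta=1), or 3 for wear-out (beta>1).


beta = 1.04
Compare beta to 1:
beta < 1 => infant mortality (phase 1)
beta = 1 => useful life (phase 2)
beta > 1 => wear-out (phase 3)
Since beta = 1.04, this is wear-out (increasing failure rate)
Phase = 3

3


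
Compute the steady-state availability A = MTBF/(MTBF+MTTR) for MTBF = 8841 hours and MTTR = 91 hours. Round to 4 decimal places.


MTBF = 8841
MTTR = 91
MTBF + MTTR = 8932
A = 8841 / 8932
A = 0.9898

0.9898


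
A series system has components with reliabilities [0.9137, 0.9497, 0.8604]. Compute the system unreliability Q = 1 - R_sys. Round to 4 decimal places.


Components: [0.9137, 0.9497, 0.8604]
After component 1: product = 0.9137
After component 2: product = 0.8677
After component 3: product = 0.7466
R_sys = 0.7466
Q = 1 - 0.7466 = 0.2534

0.2534


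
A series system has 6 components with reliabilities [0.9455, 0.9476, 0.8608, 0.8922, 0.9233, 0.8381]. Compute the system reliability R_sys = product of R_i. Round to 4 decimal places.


Components: [0.9455, 0.9476, 0.8608, 0.8922, 0.9233, 0.8381]
After component 1 (R=0.9455): product = 0.9455
After component 2 (R=0.9476): product = 0.896
After component 3 (R=0.8608): product = 0.7712
After component 4 (R=0.8922): product = 0.6881
After component 5 (R=0.9233): product = 0.6353
After component 6 (R=0.8381): product = 0.5325
R_sys = 0.5325

0.5325


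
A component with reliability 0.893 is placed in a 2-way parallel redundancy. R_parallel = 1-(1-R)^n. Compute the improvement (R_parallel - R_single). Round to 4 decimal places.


R_single = 0.893, n = 2
1 - R_single = 0.107
(1 - R_single)^n = 0.107^2 = 0.0114
R_parallel = 1 - 0.0114 = 0.9886
Improvement = 0.9886 - 0.893
Improvement = 0.0956

0.0956


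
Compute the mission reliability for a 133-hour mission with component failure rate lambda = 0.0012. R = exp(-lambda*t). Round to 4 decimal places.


lambda = 0.0012
mission_time = 133
lambda * t = 0.0012 * 133 = 0.1596
R = exp(-0.1596)
R = 0.8525

0.8525


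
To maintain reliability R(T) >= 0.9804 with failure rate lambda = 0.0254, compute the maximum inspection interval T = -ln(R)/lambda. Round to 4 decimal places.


R_target = 0.9804
lambda = 0.0254
-ln(0.9804) = 0.0198
T = 0.0198 / 0.0254
T = 0.7793

0.7793


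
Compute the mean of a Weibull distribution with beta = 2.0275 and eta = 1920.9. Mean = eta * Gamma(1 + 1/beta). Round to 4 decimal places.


beta = 2.0275, eta = 1920.9
1/beta = 0.4932
1 + 1/beta = 1.4932
Gamma(1.4932) = 0.886
Mean = 1920.9 * 0.886
Mean = 1701.9687

1701.9687


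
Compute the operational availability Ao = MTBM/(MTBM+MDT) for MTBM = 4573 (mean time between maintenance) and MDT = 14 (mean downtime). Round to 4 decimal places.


MTBM = 4573
MDT = 14
MTBM + MDT = 4587
Ao = 4573 / 4587
Ao = 0.9969

0.9969


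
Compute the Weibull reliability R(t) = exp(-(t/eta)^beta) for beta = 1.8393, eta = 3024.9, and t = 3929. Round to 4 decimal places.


beta = 1.8393, eta = 3024.9, t = 3929
t/eta = 3929 / 3024.9 = 1.2989
(t/eta)^beta = 1.2989^1.8393 = 1.6177
R(t) = exp(-1.6177)
R(t) = 0.1984

0.1984


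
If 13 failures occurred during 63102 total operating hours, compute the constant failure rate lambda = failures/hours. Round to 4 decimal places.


failures = 13
total_hours = 63102
lambda = 13 / 63102
lambda = 0.0002

0.0002


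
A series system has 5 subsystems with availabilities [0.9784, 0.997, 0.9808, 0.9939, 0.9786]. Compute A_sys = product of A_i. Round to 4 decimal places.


Subsystems: [0.9784, 0.997, 0.9808, 0.9939, 0.9786]
After subsystem 1 (A=0.9784): product = 0.9784
After subsystem 2 (A=0.997): product = 0.9755
After subsystem 3 (A=0.9808): product = 0.9567
After subsystem 4 (A=0.9939): product = 0.9509
After subsystem 5 (A=0.9786): product = 0.9306
A_sys = 0.9306

0.9306


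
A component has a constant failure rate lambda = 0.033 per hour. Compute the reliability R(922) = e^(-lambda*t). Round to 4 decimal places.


lambda = 0.033
t = 922
lambda * t = 30.426
R(t) = e^(-30.426)
R(t) = 0.0

0.0


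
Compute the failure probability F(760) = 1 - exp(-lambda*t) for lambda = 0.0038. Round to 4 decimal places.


lambda = 0.0038, t = 760
lambda * t = 2.888
exp(-2.888) = 0.0557
F(t) = 1 - 0.0557
F(t) = 0.9443

0.9443


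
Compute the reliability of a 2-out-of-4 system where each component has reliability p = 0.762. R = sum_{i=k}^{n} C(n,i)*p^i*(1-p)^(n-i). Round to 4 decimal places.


k = 2, n = 4, p = 0.762
i=2: C(4,2)=6 * 0.762^2 * 0.238^2 = 0.1973
i=3: C(4,3)=4 * 0.762^3 * 0.238^1 = 0.4212
i=4: C(4,4)=1 * 0.762^4 * 0.238^0 = 0.3371
R = sum of terms = 0.9557

0.9557


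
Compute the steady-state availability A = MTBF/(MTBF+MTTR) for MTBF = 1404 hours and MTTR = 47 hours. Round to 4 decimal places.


MTBF = 1404
MTTR = 47
MTBF + MTTR = 1451
A = 1404 / 1451
A = 0.9676

0.9676


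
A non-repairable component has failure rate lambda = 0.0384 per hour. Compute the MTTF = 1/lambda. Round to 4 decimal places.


lambda = 0.0384
MTTF = 1 / 0.0384
MTTF = 26.0417

26.0417


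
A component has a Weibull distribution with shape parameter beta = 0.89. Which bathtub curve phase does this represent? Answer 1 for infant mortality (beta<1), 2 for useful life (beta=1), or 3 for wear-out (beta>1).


beta = 0.89
Compare beta to 1:
beta < 1 => infant mortality (phase 1)
beta = 1 => useful life (phase 2)
beta > 1 => wear-out (phase 3)
Since beta = 0.89, this is infant mortality (decreasing failure rate)
Phase = 1

1


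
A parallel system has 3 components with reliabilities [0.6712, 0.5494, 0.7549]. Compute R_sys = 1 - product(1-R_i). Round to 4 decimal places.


Components: [0.6712, 0.5494, 0.7549]
(1 - 0.6712) = 0.3288, running product = 0.3288
(1 - 0.5494) = 0.4506, running product = 0.1482
(1 - 0.7549) = 0.2451, running product = 0.0363
Product of (1-R_i) = 0.0363
R_sys = 1 - 0.0363 = 0.9637

0.9637


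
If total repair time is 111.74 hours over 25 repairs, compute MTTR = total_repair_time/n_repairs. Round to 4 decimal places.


total_repair_time = 111.74
n_repairs = 25
MTTR = 111.74 / 25
MTTR = 4.4696

4.4696


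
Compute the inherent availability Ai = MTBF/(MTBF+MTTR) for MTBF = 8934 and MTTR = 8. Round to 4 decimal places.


MTBF = 8934
MTTR = 8
MTBF + MTTR = 8942
Ai = 8934 / 8942
Ai = 0.9991

0.9991


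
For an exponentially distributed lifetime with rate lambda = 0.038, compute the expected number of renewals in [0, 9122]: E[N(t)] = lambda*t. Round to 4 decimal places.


lambda = 0.038
t = 9122
E[N(t)] = lambda * t
E[N(t)] = 0.038 * 9122
E[N(t)] = 346.636

346.636


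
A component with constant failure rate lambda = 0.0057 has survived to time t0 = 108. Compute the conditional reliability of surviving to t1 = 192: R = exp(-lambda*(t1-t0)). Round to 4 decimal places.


lambda = 0.0057
t0 = 108, t1 = 192
t1 - t0 = 84
lambda * (t1-t0) = 0.0057 * 84 = 0.4788
R = exp(-0.4788)
R = 0.6195

0.6195


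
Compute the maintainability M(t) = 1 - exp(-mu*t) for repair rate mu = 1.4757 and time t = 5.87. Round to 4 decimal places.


mu = 1.4757, t = 5.87
mu * t = 1.4757 * 5.87 = 8.6624
exp(-8.6624) = 0.0002
M(t) = 1 - 0.0002
M(t) = 0.9998

0.9998


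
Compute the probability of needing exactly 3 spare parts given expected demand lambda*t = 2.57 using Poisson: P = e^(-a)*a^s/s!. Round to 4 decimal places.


a = 2.57, s = 3
e^(-a) = e^(-2.57) = 0.0765
a^s = 2.57^3 = 16.9746
s! = 6
P = 0.0765 * 16.9746 / 6
P = 0.2165

0.2165


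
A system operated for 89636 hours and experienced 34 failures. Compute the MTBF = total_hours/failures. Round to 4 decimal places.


total_hours = 89636
failures = 34
MTBF = 89636 / 34
MTBF = 2636.3529

2636.3529


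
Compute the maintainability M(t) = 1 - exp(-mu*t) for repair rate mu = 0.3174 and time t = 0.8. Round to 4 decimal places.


mu = 0.3174, t = 0.8
mu * t = 0.3174 * 0.8 = 0.2539
exp(-0.2539) = 0.7758
M(t) = 1 - 0.7758
M(t) = 0.2242

0.2242


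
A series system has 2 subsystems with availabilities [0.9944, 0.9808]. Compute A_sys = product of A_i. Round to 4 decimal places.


Subsystems: [0.9944, 0.9808]
After subsystem 1 (A=0.9944): product = 0.9944
After subsystem 2 (A=0.9808): product = 0.9753
A_sys = 0.9753

0.9753


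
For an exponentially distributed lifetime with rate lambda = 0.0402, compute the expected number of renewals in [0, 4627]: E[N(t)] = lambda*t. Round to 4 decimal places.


lambda = 0.0402
t = 4627
E[N(t)] = lambda * t
E[N(t)] = 0.0402 * 4627
E[N(t)] = 186.0054

186.0054


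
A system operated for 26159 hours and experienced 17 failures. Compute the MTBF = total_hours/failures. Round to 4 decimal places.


total_hours = 26159
failures = 17
MTBF = 26159 / 17
MTBF = 1538.7647

1538.7647


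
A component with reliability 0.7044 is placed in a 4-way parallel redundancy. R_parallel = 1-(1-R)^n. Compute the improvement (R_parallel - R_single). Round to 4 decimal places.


R_single = 0.7044, n = 4
1 - R_single = 0.2956
(1 - R_single)^n = 0.2956^4 = 0.0076
R_parallel = 1 - 0.0076 = 0.9924
Improvement = 0.9924 - 0.7044
Improvement = 0.288

0.288


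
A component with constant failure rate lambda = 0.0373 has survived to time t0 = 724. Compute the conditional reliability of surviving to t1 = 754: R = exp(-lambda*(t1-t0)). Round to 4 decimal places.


lambda = 0.0373
t0 = 724, t1 = 754
t1 - t0 = 30
lambda * (t1-t0) = 0.0373 * 30 = 1.119
R = exp(-1.119)
R = 0.3266

0.3266


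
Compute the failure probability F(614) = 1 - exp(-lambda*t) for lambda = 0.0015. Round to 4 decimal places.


lambda = 0.0015, t = 614
lambda * t = 0.921
exp(-0.921) = 0.3981
F(t) = 1 - 0.3981
F(t) = 0.6019

0.6019


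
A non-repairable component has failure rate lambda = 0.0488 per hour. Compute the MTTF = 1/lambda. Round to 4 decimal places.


lambda = 0.0488
MTTF = 1 / 0.0488
MTTF = 20.4918

20.4918


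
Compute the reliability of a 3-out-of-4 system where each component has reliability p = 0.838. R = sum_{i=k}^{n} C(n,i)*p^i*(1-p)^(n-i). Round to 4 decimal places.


k = 3, n = 4, p = 0.838
i=3: C(4,3)=4 * 0.838^3 * 0.162^1 = 0.3813
i=4: C(4,4)=1 * 0.838^4 * 0.162^0 = 0.4931
R = sum of terms = 0.8745

0.8745


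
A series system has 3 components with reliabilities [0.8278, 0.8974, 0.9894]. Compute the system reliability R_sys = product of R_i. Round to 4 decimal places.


Components: [0.8278, 0.8974, 0.9894]
After component 1 (R=0.8278): product = 0.8278
After component 2 (R=0.8974): product = 0.7429
After component 3 (R=0.9894): product = 0.735
R_sys = 0.735

0.735


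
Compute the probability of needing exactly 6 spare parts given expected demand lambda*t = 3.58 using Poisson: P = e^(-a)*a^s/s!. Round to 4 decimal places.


a = 3.58, s = 6
e^(-a) = e^(-3.58) = 0.0279
a^s = 3.58^6 = 2105.2233
s! = 720
P = 0.0279 * 2105.2233 / 720
P = 0.0815

0.0815


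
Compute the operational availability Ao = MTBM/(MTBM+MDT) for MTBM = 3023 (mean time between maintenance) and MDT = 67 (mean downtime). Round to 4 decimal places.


MTBM = 3023
MDT = 67
MTBM + MDT = 3090
Ao = 3023 / 3090
Ao = 0.9783

0.9783


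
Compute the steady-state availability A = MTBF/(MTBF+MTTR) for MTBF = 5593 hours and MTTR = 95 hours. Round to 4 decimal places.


MTBF = 5593
MTTR = 95
MTBF + MTTR = 5688
A = 5593 / 5688
A = 0.9833

0.9833


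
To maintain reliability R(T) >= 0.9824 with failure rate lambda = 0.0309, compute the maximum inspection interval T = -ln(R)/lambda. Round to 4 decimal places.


R_target = 0.9824
lambda = 0.0309
-ln(0.9824) = 0.0178
T = 0.0178 / 0.0309
T = 0.5747

0.5747


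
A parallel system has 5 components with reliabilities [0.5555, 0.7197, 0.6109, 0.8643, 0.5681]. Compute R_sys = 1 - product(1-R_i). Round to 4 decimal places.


Components: [0.5555, 0.7197, 0.6109, 0.8643, 0.5681]
(1 - 0.5555) = 0.4445, running product = 0.4445
(1 - 0.7197) = 0.2803, running product = 0.1246
(1 - 0.6109) = 0.3891, running product = 0.0485
(1 - 0.8643) = 0.1357, running product = 0.0066
(1 - 0.5681) = 0.4319, running product = 0.0028
Product of (1-R_i) = 0.0028
R_sys = 1 - 0.0028 = 0.9972

0.9972


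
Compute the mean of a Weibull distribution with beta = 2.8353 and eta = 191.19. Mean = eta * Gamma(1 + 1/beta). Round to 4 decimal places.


beta = 2.8353, eta = 191.19
1/beta = 0.3527
1 + 1/beta = 1.3527
Gamma(1.3527) = 0.8909
Mean = 191.19 * 0.8909
Mean = 170.3276

170.3276


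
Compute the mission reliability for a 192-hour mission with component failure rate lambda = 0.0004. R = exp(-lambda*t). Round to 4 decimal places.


lambda = 0.0004
mission_time = 192
lambda * t = 0.0004 * 192 = 0.0768
R = exp(-0.0768)
R = 0.9261

0.9261


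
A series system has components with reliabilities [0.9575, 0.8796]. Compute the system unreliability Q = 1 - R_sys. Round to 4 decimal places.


Components: [0.9575, 0.8796]
After component 1: product = 0.9575
After component 2: product = 0.8422
R_sys = 0.8422
Q = 1 - 0.8422 = 0.1578

0.1578


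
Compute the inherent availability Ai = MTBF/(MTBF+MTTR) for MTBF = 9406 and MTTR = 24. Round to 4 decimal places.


MTBF = 9406
MTTR = 24
MTBF + MTTR = 9430
Ai = 9406 / 9430
Ai = 0.9975

0.9975


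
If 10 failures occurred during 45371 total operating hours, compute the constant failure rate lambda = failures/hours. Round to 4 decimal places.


failures = 10
total_hours = 45371
lambda = 10 / 45371
lambda = 0.0002

0.0002


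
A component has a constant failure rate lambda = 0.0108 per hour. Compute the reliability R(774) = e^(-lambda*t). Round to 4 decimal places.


lambda = 0.0108
t = 774
lambda * t = 8.3592
R(t) = e^(-8.3592)
R(t) = 0.0002

0.0002


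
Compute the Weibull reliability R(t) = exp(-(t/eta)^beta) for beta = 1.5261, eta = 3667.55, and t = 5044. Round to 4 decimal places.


beta = 1.5261, eta = 3667.55, t = 5044
t/eta = 5044 / 3667.55 = 1.3753
(t/eta)^beta = 1.3753^1.5261 = 1.6263
R(t) = exp(-1.6263)
R(t) = 0.1966

0.1966


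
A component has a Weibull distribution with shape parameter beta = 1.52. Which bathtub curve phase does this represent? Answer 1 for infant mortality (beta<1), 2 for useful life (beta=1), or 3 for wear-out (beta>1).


beta = 1.52
Compare beta to 1:
beta < 1 => infant mortality (phase 1)
beta = 1 => useful life (phase 2)
beta > 1 => wear-out (phase 3)
Since beta = 1.52, this is wear-out (increasing failure rate)
Phase = 3

3


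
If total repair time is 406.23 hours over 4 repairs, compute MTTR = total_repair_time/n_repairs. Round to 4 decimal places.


total_repair_time = 406.23
n_repairs = 4
MTTR = 406.23 / 4
MTTR = 101.5575

101.5575


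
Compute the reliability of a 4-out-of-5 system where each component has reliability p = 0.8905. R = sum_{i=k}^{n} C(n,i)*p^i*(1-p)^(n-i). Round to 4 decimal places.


k = 4, n = 5, p = 0.8905
i=4: C(5,4)=5 * 0.8905^4 * 0.1095^1 = 0.3443
i=5: C(5,5)=1 * 0.8905^5 * 0.1095^0 = 0.56
R = sum of terms = 0.9043

0.9043


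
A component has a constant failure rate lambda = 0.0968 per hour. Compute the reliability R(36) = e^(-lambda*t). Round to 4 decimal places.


lambda = 0.0968
t = 36
lambda * t = 3.4848
R(t) = e^(-3.4848)
R(t) = 0.0307

0.0307


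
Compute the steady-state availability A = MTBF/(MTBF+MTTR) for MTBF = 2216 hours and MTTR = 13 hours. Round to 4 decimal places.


MTBF = 2216
MTTR = 13
MTBF + MTTR = 2229
A = 2216 / 2229
A = 0.9942

0.9942


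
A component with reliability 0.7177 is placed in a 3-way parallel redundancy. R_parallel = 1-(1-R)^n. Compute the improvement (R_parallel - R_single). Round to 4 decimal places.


R_single = 0.7177, n = 3
1 - R_single = 0.2823
(1 - R_single)^n = 0.2823^3 = 0.0225
R_parallel = 1 - 0.0225 = 0.9775
Improvement = 0.9775 - 0.7177
Improvement = 0.2598

0.2598


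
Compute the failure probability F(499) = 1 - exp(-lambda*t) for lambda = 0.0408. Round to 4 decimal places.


lambda = 0.0408, t = 499
lambda * t = 20.3592
exp(-20.3592) = 0.0
F(t) = 1 - 0.0
F(t) = 1.0

1.0


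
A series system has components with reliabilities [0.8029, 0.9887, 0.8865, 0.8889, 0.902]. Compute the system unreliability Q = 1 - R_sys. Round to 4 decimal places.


Components: [0.8029, 0.9887, 0.8865, 0.8889, 0.902]
After component 1: product = 0.8029
After component 2: product = 0.7938
After component 3: product = 0.7037
After component 4: product = 0.6255
After component 5: product = 0.5642
R_sys = 0.5642
Q = 1 - 0.5642 = 0.4358

0.4358


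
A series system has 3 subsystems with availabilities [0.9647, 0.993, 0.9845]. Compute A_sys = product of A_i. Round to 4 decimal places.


Subsystems: [0.9647, 0.993, 0.9845]
After subsystem 1 (A=0.9647): product = 0.9647
After subsystem 2 (A=0.993): product = 0.9579
After subsystem 3 (A=0.9845): product = 0.9431
A_sys = 0.9431

0.9431


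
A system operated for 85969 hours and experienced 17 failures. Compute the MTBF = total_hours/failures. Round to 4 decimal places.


total_hours = 85969
failures = 17
MTBF = 85969 / 17
MTBF = 5057.0

5057.0


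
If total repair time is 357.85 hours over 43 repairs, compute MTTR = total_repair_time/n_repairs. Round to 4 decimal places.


total_repair_time = 357.85
n_repairs = 43
MTTR = 357.85 / 43
MTTR = 8.3221

8.3221


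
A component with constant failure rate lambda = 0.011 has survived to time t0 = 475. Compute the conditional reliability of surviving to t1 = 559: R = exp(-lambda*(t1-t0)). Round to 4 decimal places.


lambda = 0.011
t0 = 475, t1 = 559
t1 - t0 = 84
lambda * (t1-t0) = 0.011 * 84 = 0.924
R = exp(-0.924)
R = 0.3969

0.3969


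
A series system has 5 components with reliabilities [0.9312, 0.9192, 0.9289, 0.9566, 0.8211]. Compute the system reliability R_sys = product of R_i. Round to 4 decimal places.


Components: [0.9312, 0.9192, 0.9289, 0.9566, 0.8211]
After component 1 (R=0.9312): product = 0.9312
After component 2 (R=0.9192): product = 0.856
After component 3 (R=0.9289): product = 0.7951
After component 4 (R=0.9566): product = 0.7606
After component 5 (R=0.8211): product = 0.6245
R_sys = 0.6245

0.6245


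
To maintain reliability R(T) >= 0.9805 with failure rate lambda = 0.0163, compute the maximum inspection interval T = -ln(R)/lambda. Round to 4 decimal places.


R_target = 0.9805
lambda = 0.0163
-ln(0.9805) = 0.0197
T = 0.0197 / 0.0163
T = 1.2081

1.2081


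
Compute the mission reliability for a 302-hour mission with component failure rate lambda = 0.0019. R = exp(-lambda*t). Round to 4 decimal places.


lambda = 0.0019
mission_time = 302
lambda * t = 0.0019 * 302 = 0.5738
R = exp(-0.5738)
R = 0.5634

0.5634


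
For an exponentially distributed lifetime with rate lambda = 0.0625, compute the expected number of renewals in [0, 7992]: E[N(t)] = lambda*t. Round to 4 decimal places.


lambda = 0.0625
t = 7992
E[N(t)] = lambda * t
E[N(t)] = 0.0625 * 7992
E[N(t)] = 499.5

499.5


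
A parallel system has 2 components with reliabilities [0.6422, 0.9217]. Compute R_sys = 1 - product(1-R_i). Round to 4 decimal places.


Components: [0.6422, 0.9217]
(1 - 0.6422) = 0.3578, running product = 0.3578
(1 - 0.9217) = 0.0783, running product = 0.028
Product of (1-R_i) = 0.028
R_sys = 1 - 0.028 = 0.972

0.972


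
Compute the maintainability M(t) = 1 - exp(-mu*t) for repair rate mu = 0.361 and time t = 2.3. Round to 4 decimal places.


mu = 0.361, t = 2.3
mu * t = 0.361 * 2.3 = 0.8303
exp(-0.8303) = 0.4359
M(t) = 1 - 0.4359
M(t) = 0.5641

0.5641


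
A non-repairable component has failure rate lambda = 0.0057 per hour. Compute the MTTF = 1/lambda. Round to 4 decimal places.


lambda = 0.0057
MTTF = 1 / 0.0057
MTTF = 175.4386

175.4386


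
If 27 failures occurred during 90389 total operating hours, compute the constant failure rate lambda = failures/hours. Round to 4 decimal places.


failures = 27
total_hours = 90389
lambda = 27 / 90389
lambda = 0.0003

0.0003


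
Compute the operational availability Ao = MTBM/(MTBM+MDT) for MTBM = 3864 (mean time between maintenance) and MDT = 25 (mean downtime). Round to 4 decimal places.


MTBM = 3864
MDT = 25
MTBM + MDT = 3889
Ao = 3864 / 3889
Ao = 0.9936

0.9936


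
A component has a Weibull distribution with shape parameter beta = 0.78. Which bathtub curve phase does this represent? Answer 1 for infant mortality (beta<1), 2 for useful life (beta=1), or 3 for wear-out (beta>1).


beta = 0.78
Compare beta to 1:
beta < 1 => infant mortality (phase 1)
beta = 1 => useful life (phase 2)
beta > 1 => wear-out (phase 3)
Since beta = 0.78, this is infant mortality (decreasing failure rate)
Phase = 1

1


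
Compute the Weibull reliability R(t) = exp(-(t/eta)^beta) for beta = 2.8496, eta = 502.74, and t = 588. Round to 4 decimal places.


beta = 2.8496, eta = 502.74, t = 588
t/eta = 588 / 502.74 = 1.1696
(t/eta)^beta = 1.1696^2.8496 = 1.5627
R(t) = exp(-1.5627)
R(t) = 0.2096

0.2096


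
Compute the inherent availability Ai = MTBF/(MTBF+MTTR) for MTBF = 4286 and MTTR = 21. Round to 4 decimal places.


MTBF = 4286
MTTR = 21
MTBF + MTTR = 4307
Ai = 4286 / 4307
Ai = 0.9951

0.9951


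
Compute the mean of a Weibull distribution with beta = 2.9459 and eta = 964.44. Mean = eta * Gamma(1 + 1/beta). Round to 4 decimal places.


beta = 2.9459, eta = 964.44
1/beta = 0.3395
1 + 1/beta = 1.3395
Gamma(1.3395) = 0.8923
Mean = 964.44 * 0.8923
Mean = 860.547

860.547


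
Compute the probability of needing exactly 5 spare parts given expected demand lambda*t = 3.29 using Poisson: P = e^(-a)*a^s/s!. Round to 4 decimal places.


a = 3.29, s = 5
e^(-a) = e^(-3.29) = 0.0373
a^s = 3.29^5 = 385.4602
s! = 120
P = 0.0373 * 385.4602 / 120
P = 0.1197

0.1197


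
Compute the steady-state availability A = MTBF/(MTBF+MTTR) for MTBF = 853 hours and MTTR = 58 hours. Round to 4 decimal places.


MTBF = 853
MTTR = 58
MTBF + MTTR = 911
A = 853 / 911
A = 0.9363

0.9363


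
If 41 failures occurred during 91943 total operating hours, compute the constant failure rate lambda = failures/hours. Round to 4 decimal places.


failures = 41
total_hours = 91943
lambda = 41 / 91943
lambda = 0.0004

0.0004


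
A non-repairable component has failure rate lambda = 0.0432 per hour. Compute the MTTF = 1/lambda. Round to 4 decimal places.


lambda = 0.0432
MTTF = 1 / 0.0432
MTTF = 23.1481

23.1481


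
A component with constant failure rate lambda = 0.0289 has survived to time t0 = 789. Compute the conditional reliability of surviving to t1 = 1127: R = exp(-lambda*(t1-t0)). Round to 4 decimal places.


lambda = 0.0289
t0 = 789, t1 = 1127
t1 - t0 = 338
lambda * (t1-t0) = 0.0289 * 338 = 9.7682
R = exp(-9.7682)
R = 0.0001

0.0001


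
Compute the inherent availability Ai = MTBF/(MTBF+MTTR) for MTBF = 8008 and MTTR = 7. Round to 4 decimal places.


MTBF = 8008
MTTR = 7
MTBF + MTTR = 8015
Ai = 8008 / 8015
Ai = 0.9991

0.9991


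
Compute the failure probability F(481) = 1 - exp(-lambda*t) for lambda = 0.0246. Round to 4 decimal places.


lambda = 0.0246, t = 481
lambda * t = 11.8326
exp(-11.8326) = 0.0
F(t) = 1 - 0.0
F(t) = 1.0

1.0


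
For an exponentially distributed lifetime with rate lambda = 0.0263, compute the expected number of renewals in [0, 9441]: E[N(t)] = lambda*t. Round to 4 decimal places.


lambda = 0.0263
t = 9441
E[N(t)] = lambda * t
E[N(t)] = 0.0263 * 9441
E[N(t)] = 248.2983

248.2983


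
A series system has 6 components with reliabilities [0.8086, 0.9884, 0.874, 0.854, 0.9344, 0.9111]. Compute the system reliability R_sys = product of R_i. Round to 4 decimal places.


Components: [0.8086, 0.9884, 0.874, 0.854, 0.9344, 0.9111]
After component 1 (R=0.8086): product = 0.8086
After component 2 (R=0.9884): product = 0.7992
After component 3 (R=0.874): product = 0.6985
After component 4 (R=0.854): product = 0.5965
After component 5 (R=0.9344): product = 0.5574
After component 6 (R=0.9111): product = 0.5078
R_sys = 0.5078

0.5078


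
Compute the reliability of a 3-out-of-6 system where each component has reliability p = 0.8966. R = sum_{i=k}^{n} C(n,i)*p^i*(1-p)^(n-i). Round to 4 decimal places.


k = 3, n = 6, p = 0.8966
i=3: C(6,3)=20 * 0.8966^3 * 0.1034^3 = 0.0159
i=4: C(6,4)=15 * 0.8966^4 * 0.1034^2 = 0.1036
i=5: C(6,5)=6 * 0.8966^5 * 0.1034^1 = 0.3595
i=6: C(6,6)=1 * 0.8966^6 * 0.1034^0 = 0.5195
R = sum of terms = 0.9986

0.9986


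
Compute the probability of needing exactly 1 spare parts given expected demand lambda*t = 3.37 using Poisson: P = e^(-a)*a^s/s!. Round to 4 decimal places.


a = 3.37, s = 1
e^(-a) = e^(-3.37) = 0.0344
a^s = 3.37^1 = 3.37
s! = 1
P = 0.0344 * 3.37 / 1
P = 0.1159

0.1159


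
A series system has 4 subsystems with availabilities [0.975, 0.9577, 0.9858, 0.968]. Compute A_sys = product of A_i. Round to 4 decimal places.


Subsystems: [0.975, 0.9577, 0.9858, 0.968]
After subsystem 1 (A=0.975): product = 0.975
After subsystem 2 (A=0.9577): product = 0.9338
After subsystem 3 (A=0.9858): product = 0.9205
After subsystem 4 (A=0.968): product = 0.891
A_sys = 0.891

0.891


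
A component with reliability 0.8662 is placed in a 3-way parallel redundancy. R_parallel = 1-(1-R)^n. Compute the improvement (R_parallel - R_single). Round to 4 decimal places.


R_single = 0.8662, n = 3
1 - R_single = 0.1338
(1 - R_single)^n = 0.1338^3 = 0.0024
R_parallel = 1 - 0.0024 = 0.9976
Improvement = 0.9976 - 0.8662
Improvement = 0.1314

0.1314


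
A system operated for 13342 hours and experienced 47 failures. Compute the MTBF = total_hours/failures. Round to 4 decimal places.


total_hours = 13342
failures = 47
MTBF = 13342 / 47
MTBF = 283.8723

283.8723


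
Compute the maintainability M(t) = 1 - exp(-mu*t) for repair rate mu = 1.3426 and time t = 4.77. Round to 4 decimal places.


mu = 1.3426, t = 4.77
mu * t = 1.3426 * 4.77 = 6.4042
exp(-6.4042) = 0.0017
M(t) = 1 - 0.0017
M(t) = 0.9983

0.9983


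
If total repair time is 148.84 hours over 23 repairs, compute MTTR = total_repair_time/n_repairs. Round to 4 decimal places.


total_repair_time = 148.84
n_repairs = 23
MTTR = 148.84 / 23
MTTR = 6.4713

6.4713


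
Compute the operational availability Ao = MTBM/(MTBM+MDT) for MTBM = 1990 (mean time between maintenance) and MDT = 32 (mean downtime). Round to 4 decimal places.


MTBM = 1990
MDT = 32
MTBM + MDT = 2022
Ao = 1990 / 2022
Ao = 0.9842

0.9842


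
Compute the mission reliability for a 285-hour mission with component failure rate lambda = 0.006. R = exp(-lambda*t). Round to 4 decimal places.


lambda = 0.006
mission_time = 285
lambda * t = 0.006 * 285 = 1.71
R = exp(-1.71)
R = 0.1809

0.1809


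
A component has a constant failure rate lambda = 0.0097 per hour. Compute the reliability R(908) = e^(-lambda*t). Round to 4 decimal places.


lambda = 0.0097
t = 908
lambda * t = 8.8076
R(t) = e^(-8.8076)
R(t) = 0.0001

0.0001


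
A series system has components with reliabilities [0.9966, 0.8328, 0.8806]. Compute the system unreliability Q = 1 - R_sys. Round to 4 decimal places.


Components: [0.9966, 0.8328, 0.8806]
After component 1: product = 0.9966
After component 2: product = 0.83
After component 3: product = 0.7309
R_sys = 0.7309
Q = 1 - 0.7309 = 0.2691

0.2691


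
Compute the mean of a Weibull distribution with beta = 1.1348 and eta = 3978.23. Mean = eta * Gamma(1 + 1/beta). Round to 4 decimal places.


beta = 1.1348, eta = 3978.23
1/beta = 0.8812
1 + 1/beta = 1.8812
Gamma(1.8812) = 0.9555
Mean = 3978.23 * 0.9555
Mean = 3801.0709

3801.0709


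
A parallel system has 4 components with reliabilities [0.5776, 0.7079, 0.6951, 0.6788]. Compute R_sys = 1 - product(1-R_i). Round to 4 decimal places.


Components: [0.5776, 0.7079, 0.6951, 0.6788]
(1 - 0.5776) = 0.4224, running product = 0.4224
(1 - 0.7079) = 0.2921, running product = 0.1234
(1 - 0.6951) = 0.3049, running product = 0.0376
(1 - 0.6788) = 0.3212, running product = 0.0121
Product of (1-R_i) = 0.0121
R_sys = 1 - 0.0121 = 0.9879

0.9879


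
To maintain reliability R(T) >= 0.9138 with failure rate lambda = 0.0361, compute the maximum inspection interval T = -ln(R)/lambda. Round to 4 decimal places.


R_target = 0.9138
lambda = 0.0361
-ln(0.9138) = 0.0901
T = 0.0901 / 0.0361
T = 2.4971

2.4971


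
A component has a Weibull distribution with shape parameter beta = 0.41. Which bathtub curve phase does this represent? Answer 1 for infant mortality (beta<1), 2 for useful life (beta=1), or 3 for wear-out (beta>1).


beta = 0.41
Compare beta to 1:
beta < 1 => infant mortality (phase 1)
beta = 1 => useful life (phase 2)
beta > 1 => wear-out (phase 3)
Since beta = 0.41, this is infant mortality (decreasing failure rate)
Phase = 1

1


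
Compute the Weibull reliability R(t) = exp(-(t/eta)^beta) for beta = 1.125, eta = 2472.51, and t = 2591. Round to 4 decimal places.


beta = 1.125, eta = 2472.51, t = 2591
t/eta = 2591 / 2472.51 = 1.0479
(t/eta)^beta = 1.0479^1.125 = 1.0541
R(t) = exp(-1.0541)
R(t) = 0.3485

0.3485


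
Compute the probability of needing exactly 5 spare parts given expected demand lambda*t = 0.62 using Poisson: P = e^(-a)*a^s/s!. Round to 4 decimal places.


a = 0.62, s = 5
e^(-a) = e^(-0.62) = 0.5379
a^s = 0.62^5 = 0.0916
s! = 120
P = 0.5379 * 0.0916 / 120
P = 0.0004

0.0004


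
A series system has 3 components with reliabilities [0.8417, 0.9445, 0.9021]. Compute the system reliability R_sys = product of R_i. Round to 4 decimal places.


Components: [0.8417, 0.9445, 0.9021]
After component 1 (R=0.8417): product = 0.8417
After component 2 (R=0.9445): product = 0.795
After component 3 (R=0.9021): product = 0.7172
R_sys = 0.7172

0.7172


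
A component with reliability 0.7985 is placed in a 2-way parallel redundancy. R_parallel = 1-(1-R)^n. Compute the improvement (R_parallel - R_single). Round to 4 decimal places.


R_single = 0.7985, n = 2
1 - R_single = 0.2015
(1 - R_single)^n = 0.2015^2 = 0.0406
R_parallel = 1 - 0.0406 = 0.9594
Improvement = 0.9594 - 0.7985
Improvement = 0.1609

0.1609


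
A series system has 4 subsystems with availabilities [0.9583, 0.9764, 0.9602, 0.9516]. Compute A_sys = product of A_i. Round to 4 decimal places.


Subsystems: [0.9583, 0.9764, 0.9602, 0.9516]
After subsystem 1 (A=0.9583): product = 0.9583
After subsystem 2 (A=0.9764): product = 0.9357
After subsystem 3 (A=0.9602): product = 0.8984
After subsystem 4 (A=0.9516): product = 0.855
A_sys = 0.855

0.855


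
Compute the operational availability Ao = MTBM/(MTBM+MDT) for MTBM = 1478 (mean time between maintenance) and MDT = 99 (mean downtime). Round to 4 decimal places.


MTBM = 1478
MDT = 99
MTBM + MDT = 1577
Ao = 1478 / 1577
Ao = 0.9372

0.9372


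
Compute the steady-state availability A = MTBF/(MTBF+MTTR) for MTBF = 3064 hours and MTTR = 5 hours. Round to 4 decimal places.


MTBF = 3064
MTTR = 5
MTBF + MTTR = 3069
A = 3064 / 3069
A = 0.9984

0.9984


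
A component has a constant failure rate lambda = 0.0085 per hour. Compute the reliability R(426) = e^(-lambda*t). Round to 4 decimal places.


lambda = 0.0085
t = 426
lambda * t = 3.621
R(t) = e^(-3.621)
R(t) = 0.0268

0.0268


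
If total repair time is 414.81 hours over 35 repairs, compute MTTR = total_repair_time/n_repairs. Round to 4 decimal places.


total_repair_time = 414.81
n_repairs = 35
MTTR = 414.81 / 35
MTTR = 11.8517

11.8517


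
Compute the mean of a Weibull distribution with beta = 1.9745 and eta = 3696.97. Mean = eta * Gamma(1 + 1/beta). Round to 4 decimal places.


beta = 1.9745, eta = 3696.97
1/beta = 0.5065
1 + 1/beta = 1.5065
Gamma(1.5065) = 0.8865
Mean = 3696.97 * 0.8865
Mean = 3277.1902

3277.1902


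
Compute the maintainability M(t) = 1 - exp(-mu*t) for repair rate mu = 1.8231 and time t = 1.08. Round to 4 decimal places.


mu = 1.8231, t = 1.08
mu * t = 1.8231 * 1.08 = 1.9689
exp(-1.9689) = 0.1396
M(t) = 1 - 0.1396
M(t) = 0.8604

0.8604


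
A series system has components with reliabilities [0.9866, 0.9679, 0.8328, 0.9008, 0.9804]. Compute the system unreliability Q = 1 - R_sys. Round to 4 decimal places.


Components: [0.9866, 0.9679, 0.8328, 0.9008, 0.9804]
After component 1: product = 0.9866
After component 2: product = 0.9549
After component 3: product = 0.7953
After component 4: product = 0.7164
After component 5: product = 0.7023
R_sys = 0.7023
Q = 1 - 0.7023 = 0.2977

0.2977


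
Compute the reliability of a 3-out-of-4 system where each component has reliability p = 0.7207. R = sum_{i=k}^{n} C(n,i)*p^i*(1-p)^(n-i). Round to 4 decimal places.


k = 3, n = 4, p = 0.7207
i=3: C(4,3)=4 * 0.7207^3 * 0.2793^1 = 0.4182
i=4: C(4,4)=1 * 0.7207^4 * 0.2793^0 = 0.2698
R = sum of terms = 0.688

0.688


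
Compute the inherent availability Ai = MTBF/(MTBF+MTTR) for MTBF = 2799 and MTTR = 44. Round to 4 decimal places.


MTBF = 2799
MTTR = 44
MTBF + MTTR = 2843
Ai = 2799 / 2843
Ai = 0.9845

0.9845


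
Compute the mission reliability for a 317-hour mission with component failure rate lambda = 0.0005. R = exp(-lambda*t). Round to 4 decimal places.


lambda = 0.0005
mission_time = 317
lambda * t = 0.0005 * 317 = 0.1585
R = exp(-0.1585)
R = 0.8534

0.8534


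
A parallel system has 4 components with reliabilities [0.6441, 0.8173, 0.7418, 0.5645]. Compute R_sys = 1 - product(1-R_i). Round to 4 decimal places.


Components: [0.6441, 0.8173, 0.7418, 0.5645]
(1 - 0.6441) = 0.3559, running product = 0.3559
(1 - 0.8173) = 0.1827, running product = 0.065
(1 - 0.7418) = 0.2582, running product = 0.0168
(1 - 0.5645) = 0.4355, running product = 0.0073
Product of (1-R_i) = 0.0073
R_sys = 1 - 0.0073 = 0.9927

0.9927


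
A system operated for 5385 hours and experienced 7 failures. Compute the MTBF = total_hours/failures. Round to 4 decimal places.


total_hours = 5385
failures = 7
MTBF = 5385 / 7
MTBF = 769.2857

769.2857


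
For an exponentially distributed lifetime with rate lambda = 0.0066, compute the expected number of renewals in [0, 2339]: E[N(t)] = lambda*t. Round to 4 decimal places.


lambda = 0.0066
t = 2339
E[N(t)] = lambda * t
E[N(t)] = 0.0066 * 2339
E[N(t)] = 15.4374

15.4374


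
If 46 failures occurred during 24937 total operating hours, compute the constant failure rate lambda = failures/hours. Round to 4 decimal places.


failures = 46
total_hours = 24937
lambda = 46 / 24937
lambda = 0.0018

0.0018


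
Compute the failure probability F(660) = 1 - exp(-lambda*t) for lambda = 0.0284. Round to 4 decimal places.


lambda = 0.0284, t = 660
lambda * t = 18.744
exp(-18.744) = 0.0
F(t) = 1 - 0.0
F(t) = 1.0

1.0


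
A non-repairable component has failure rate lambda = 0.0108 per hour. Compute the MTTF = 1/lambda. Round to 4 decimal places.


lambda = 0.0108
MTTF = 1 / 0.0108
MTTF = 92.5926

92.5926


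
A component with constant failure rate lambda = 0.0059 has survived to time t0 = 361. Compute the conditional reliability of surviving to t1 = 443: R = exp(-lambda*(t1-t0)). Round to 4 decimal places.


lambda = 0.0059
t0 = 361, t1 = 443
t1 - t0 = 82
lambda * (t1-t0) = 0.0059 * 82 = 0.4838
R = exp(-0.4838)
R = 0.6164

0.6164


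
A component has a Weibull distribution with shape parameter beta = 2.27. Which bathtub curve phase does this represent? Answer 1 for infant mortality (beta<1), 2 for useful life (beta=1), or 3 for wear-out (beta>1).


beta = 2.27
Compare beta to 1:
beta < 1 => infant mortality (phase 1)
beta = 1 => useful life (phase 2)
beta > 1 => wear-out (phase 3)
Since beta = 2.27, this is wear-out (increasing failure rate)
Phase = 3

3


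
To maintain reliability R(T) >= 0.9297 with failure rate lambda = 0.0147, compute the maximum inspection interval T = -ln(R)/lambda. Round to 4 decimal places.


R_target = 0.9297
lambda = 0.0147
-ln(0.9297) = 0.0729
T = 0.0729 / 0.0147
T = 4.9587

4.9587


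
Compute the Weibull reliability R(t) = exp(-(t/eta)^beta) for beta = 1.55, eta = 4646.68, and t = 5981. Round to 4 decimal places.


beta = 1.55, eta = 4646.68, t = 5981
t/eta = 5981 / 4646.68 = 1.2872
(t/eta)^beta = 1.2872^1.55 = 1.4789
R(t) = exp(-1.4789)
R(t) = 0.2279

0.2279


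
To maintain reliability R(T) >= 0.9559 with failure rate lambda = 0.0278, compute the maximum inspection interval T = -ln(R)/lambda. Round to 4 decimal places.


R_target = 0.9559
lambda = 0.0278
-ln(0.9559) = 0.0451
T = 0.0451 / 0.0278
T = 1.6224

1.6224


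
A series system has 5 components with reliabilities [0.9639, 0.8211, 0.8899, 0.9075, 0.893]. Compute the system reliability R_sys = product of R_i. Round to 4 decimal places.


Components: [0.9639, 0.8211, 0.8899, 0.9075, 0.893]
After component 1 (R=0.9639): product = 0.9639
After component 2 (R=0.8211): product = 0.7915
After component 3 (R=0.8899): product = 0.7043
After component 4 (R=0.9075): product = 0.6392
After component 5 (R=0.893): product = 0.5708
R_sys = 0.5708

0.5708


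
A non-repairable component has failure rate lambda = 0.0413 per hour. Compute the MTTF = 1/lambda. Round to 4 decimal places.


lambda = 0.0413
MTTF = 1 / 0.0413
MTTF = 24.2131

24.2131


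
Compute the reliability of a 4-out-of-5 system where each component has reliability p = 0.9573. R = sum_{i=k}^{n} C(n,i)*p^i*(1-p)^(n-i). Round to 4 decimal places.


k = 4, n = 5, p = 0.9573
i=4: C(5,4)=5 * 0.9573^4 * 0.0427^1 = 0.1793
i=5: C(5,5)=1 * 0.9573^5 * 0.0427^0 = 0.804
R = sum of terms = 0.9833

0.9833


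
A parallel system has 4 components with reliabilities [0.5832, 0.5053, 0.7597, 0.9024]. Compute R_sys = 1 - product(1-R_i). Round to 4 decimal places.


Components: [0.5832, 0.5053, 0.7597, 0.9024]
(1 - 0.5832) = 0.4168, running product = 0.4168
(1 - 0.5053) = 0.4947, running product = 0.2062
(1 - 0.7597) = 0.2403, running product = 0.0495
(1 - 0.9024) = 0.0976, running product = 0.0048
Product of (1-R_i) = 0.0048
R_sys = 1 - 0.0048 = 0.9952

0.9952


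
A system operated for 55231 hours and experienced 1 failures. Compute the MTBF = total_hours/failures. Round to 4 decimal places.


total_hours = 55231
failures = 1
MTBF = 55231 / 1
MTBF = 55231.0

55231.0


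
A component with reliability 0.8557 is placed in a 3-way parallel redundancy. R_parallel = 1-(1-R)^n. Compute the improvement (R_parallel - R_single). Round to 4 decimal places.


R_single = 0.8557, n = 3
1 - R_single = 0.1443
(1 - R_single)^n = 0.1443^3 = 0.003
R_parallel = 1 - 0.003 = 0.997
Improvement = 0.997 - 0.8557
Improvement = 0.1413

0.1413


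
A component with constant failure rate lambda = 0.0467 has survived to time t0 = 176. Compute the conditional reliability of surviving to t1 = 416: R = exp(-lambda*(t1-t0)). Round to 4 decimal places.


lambda = 0.0467
t0 = 176, t1 = 416
t1 - t0 = 240
lambda * (t1-t0) = 0.0467 * 240 = 11.208
R = exp(-11.208)
R = 0.0

0.0


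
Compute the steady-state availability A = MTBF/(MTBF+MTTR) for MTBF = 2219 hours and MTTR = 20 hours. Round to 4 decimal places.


MTBF = 2219
MTTR = 20
MTBF + MTTR = 2239
A = 2219 / 2239
A = 0.9911

0.9911
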